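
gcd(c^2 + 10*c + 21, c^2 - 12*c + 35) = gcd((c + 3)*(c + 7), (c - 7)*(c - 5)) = 1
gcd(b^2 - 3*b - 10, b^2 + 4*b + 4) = b + 2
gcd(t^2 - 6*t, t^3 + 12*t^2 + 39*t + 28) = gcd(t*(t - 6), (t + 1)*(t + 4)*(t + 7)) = 1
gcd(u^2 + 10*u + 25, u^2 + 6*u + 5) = u + 5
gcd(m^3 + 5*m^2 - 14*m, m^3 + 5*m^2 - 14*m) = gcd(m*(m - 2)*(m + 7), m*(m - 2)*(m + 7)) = m^3 + 5*m^2 - 14*m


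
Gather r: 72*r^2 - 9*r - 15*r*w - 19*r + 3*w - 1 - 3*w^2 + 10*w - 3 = 72*r^2 + r*(-15*w - 28) - 3*w^2 + 13*w - 4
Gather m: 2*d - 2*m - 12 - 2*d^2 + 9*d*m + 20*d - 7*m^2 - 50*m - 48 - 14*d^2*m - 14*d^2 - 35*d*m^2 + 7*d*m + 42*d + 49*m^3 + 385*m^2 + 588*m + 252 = -16*d^2 + 64*d + 49*m^3 + m^2*(378 - 35*d) + m*(-14*d^2 + 16*d + 536) + 192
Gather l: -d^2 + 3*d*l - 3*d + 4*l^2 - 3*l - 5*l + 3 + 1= -d^2 - 3*d + 4*l^2 + l*(3*d - 8) + 4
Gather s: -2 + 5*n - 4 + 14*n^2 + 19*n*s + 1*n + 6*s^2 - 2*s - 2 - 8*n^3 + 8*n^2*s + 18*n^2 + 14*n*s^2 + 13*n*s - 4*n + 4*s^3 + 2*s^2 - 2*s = -8*n^3 + 32*n^2 + 2*n + 4*s^3 + s^2*(14*n + 8) + s*(8*n^2 + 32*n - 4) - 8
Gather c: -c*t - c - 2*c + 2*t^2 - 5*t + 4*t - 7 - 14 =c*(-t - 3) + 2*t^2 - t - 21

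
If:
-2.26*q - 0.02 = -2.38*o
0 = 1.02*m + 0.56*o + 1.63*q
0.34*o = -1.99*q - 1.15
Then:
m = 1.05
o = -0.46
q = -0.50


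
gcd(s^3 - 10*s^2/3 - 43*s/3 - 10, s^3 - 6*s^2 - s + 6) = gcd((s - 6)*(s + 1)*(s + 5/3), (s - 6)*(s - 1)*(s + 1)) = s^2 - 5*s - 6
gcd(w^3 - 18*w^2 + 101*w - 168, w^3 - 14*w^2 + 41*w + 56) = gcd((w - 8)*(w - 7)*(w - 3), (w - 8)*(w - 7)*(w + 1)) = w^2 - 15*w + 56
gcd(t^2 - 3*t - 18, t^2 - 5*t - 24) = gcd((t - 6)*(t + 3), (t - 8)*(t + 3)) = t + 3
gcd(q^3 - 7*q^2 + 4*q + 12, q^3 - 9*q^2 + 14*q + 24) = q^2 - 5*q - 6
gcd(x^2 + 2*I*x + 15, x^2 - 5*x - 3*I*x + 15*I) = x - 3*I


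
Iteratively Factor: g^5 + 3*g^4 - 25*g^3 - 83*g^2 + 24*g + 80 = (g - 5)*(g^4 + 8*g^3 + 15*g^2 - 8*g - 16) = (g - 5)*(g + 4)*(g^3 + 4*g^2 - g - 4) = (g - 5)*(g + 1)*(g + 4)*(g^2 + 3*g - 4) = (g - 5)*(g + 1)*(g + 4)^2*(g - 1)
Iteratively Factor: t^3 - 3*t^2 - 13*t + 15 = (t + 3)*(t^2 - 6*t + 5) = (t - 5)*(t + 3)*(t - 1)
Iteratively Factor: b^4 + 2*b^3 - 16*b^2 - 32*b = (b + 4)*(b^3 - 2*b^2 - 8*b) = (b - 4)*(b + 4)*(b^2 + 2*b) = b*(b - 4)*(b + 4)*(b + 2)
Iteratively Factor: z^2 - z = (z)*(z - 1)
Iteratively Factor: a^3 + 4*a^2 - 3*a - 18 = (a - 2)*(a^2 + 6*a + 9) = (a - 2)*(a + 3)*(a + 3)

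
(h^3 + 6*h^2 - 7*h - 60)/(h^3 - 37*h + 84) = (h^2 + 9*h + 20)/(h^2 + 3*h - 28)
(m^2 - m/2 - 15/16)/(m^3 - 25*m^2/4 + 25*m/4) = (m + 3/4)/(m*(m - 5))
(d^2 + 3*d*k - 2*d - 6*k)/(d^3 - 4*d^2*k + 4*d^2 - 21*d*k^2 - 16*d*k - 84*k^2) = (d - 2)/(d^2 - 7*d*k + 4*d - 28*k)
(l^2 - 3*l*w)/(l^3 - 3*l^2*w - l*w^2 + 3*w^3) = l/(l^2 - w^2)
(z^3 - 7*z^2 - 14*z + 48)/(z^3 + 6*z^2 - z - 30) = (z - 8)/(z + 5)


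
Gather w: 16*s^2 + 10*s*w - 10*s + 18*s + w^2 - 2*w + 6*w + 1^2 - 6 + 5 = 16*s^2 + 8*s + w^2 + w*(10*s + 4)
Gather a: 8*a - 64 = 8*a - 64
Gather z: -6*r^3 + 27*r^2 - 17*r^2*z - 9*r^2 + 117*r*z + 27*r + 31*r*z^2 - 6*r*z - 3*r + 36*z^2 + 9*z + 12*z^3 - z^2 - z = -6*r^3 + 18*r^2 + 24*r + 12*z^3 + z^2*(31*r + 35) + z*(-17*r^2 + 111*r + 8)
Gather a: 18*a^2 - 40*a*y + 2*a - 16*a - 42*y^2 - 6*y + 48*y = 18*a^2 + a*(-40*y - 14) - 42*y^2 + 42*y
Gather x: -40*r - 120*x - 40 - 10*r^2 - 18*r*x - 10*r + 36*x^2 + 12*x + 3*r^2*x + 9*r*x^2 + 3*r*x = -10*r^2 - 50*r + x^2*(9*r + 36) + x*(3*r^2 - 15*r - 108) - 40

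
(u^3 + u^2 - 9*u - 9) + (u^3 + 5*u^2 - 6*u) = 2*u^3 + 6*u^2 - 15*u - 9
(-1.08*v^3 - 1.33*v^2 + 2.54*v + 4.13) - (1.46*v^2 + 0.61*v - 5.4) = -1.08*v^3 - 2.79*v^2 + 1.93*v + 9.53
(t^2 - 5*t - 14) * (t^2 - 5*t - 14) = t^4 - 10*t^3 - 3*t^2 + 140*t + 196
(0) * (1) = 0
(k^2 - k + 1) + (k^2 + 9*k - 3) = 2*k^2 + 8*k - 2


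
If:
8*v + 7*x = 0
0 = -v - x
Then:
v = 0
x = 0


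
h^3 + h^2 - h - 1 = (h - 1)*(h + 1)^2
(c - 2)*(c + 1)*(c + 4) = c^3 + 3*c^2 - 6*c - 8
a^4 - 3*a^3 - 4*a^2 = a^2*(a - 4)*(a + 1)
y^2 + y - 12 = (y - 3)*(y + 4)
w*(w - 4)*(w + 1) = w^3 - 3*w^2 - 4*w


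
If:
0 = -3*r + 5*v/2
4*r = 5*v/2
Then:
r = 0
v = 0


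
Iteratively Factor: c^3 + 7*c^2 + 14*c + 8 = (c + 4)*(c^2 + 3*c + 2) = (c + 1)*(c + 4)*(c + 2)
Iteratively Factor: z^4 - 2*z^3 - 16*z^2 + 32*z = (z + 4)*(z^3 - 6*z^2 + 8*z) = (z - 4)*(z + 4)*(z^2 - 2*z) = z*(z - 4)*(z + 4)*(z - 2)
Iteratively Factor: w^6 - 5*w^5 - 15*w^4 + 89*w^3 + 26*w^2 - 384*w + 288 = (w - 1)*(w^5 - 4*w^4 - 19*w^3 + 70*w^2 + 96*w - 288) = (w - 1)*(w + 3)*(w^4 - 7*w^3 + 2*w^2 + 64*w - 96) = (w - 4)*(w - 1)*(w + 3)*(w^3 - 3*w^2 - 10*w + 24) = (w - 4)*(w - 2)*(w - 1)*(w + 3)*(w^2 - w - 12) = (w - 4)*(w - 2)*(w - 1)*(w + 3)^2*(w - 4)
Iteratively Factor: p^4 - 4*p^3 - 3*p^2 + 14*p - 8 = (p - 4)*(p^3 - 3*p + 2) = (p - 4)*(p + 2)*(p^2 - 2*p + 1) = (p - 4)*(p - 1)*(p + 2)*(p - 1)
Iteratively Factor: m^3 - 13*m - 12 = (m + 1)*(m^2 - m - 12) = (m - 4)*(m + 1)*(m + 3)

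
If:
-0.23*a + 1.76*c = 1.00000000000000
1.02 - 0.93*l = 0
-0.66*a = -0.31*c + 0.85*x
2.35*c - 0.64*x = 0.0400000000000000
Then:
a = -1.50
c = 0.37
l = 1.10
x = 1.30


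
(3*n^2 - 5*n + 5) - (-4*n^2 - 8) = 7*n^2 - 5*n + 13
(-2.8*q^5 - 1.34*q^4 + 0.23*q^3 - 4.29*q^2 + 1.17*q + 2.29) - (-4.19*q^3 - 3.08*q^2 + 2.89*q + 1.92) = -2.8*q^5 - 1.34*q^4 + 4.42*q^3 - 1.21*q^2 - 1.72*q + 0.37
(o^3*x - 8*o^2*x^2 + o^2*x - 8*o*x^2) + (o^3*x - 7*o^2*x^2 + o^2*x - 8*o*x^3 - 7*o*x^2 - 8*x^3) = 2*o^3*x - 15*o^2*x^2 + 2*o^2*x - 8*o*x^3 - 15*o*x^2 - 8*x^3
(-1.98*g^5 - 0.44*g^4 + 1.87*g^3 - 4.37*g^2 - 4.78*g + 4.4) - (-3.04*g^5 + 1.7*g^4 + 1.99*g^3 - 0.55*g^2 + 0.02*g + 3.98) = 1.06*g^5 - 2.14*g^4 - 0.12*g^3 - 3.82*g^2 - 4.8*g + 0.42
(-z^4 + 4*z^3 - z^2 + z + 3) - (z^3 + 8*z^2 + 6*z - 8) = -z^4 + 3*z^3 - 9*z^2 - 5*z + 11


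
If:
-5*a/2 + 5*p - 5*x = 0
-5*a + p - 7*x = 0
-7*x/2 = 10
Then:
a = 80/21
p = -20/21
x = -20/7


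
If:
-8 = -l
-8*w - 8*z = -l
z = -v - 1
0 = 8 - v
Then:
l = 8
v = 8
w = 10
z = -9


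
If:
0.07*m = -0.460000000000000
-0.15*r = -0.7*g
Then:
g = 0.214285714285714*r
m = -6.57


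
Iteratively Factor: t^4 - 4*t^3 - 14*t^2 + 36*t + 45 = (t - 5)*(t^3 + t^2 - 9*t - 9) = (t - 5)*(t + 3)*(t^2 - 2*t - 3) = (t - 5)*(t + 1)*(t + 3)*(t - 3)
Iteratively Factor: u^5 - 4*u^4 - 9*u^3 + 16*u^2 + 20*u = (u)*(u^4 - 4*u^3 - 9*u^2 + 16*u + 20) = u*(u - 2)*(u^3 - 2*u^2 - 13*u - 10) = u*(u - 2)*(u + 2)*(u^2 - 4*u - 5) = u*(u - 2)*(u + 1)*(u + 2)*(u - 5)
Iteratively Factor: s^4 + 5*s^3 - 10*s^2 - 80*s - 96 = (s + 3)*(s^3 + 2*s^2 - 16*s - 32) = (s + 3)*(s + 4)*(s^2 - 2*s - 8) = (s - 4)*(s + 3)*(s + 4)*(s + 2)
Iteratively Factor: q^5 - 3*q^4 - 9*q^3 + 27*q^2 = (q + 3)*(q^4 - 6*q^3 + 9*q^2) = (q - 3)*(q + 3)*(q^3 - 3*q^2) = q*(q - 3)*(q + 3)*(q^2 - 3*q) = q^2*(q - 3)*(q + 3)*(q - 3)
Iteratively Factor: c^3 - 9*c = (c + 3)*(c^2 - 3*c) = (c - 3)*(c + 3)*(c)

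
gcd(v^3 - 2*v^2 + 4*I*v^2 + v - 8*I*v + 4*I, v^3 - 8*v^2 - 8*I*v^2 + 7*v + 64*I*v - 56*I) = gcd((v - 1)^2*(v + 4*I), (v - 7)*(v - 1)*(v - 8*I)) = v - 1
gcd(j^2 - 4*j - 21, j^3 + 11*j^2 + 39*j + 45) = j + 3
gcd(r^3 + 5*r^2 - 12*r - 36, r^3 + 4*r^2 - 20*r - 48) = r^2 + 8*r + 12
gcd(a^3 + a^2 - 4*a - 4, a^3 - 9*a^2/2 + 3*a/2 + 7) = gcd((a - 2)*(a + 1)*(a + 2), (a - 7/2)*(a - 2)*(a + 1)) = a^2 - a - 2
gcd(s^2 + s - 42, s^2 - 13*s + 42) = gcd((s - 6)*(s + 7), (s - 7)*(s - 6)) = s - 6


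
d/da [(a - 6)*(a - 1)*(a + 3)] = 3*a^2 - 8*a - 15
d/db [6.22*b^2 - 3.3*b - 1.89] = 12.44*b - 3.3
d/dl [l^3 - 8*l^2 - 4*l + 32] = 3*l^2 - 16*l - 4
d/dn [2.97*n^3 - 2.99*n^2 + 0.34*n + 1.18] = 8.91*n^2 - 5.98*n + 0.34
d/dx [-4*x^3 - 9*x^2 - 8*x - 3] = -12*x^2 - 18*x - 8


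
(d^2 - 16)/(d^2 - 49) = (d^2 - 16)/(d^2 - 49)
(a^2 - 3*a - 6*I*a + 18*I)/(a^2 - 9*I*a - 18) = (a - 3)/(a - 3*I)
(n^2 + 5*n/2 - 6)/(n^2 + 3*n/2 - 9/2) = (n + 4)/(n + 3)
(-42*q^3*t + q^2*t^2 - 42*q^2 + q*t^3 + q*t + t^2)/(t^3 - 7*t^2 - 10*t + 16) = (-42*q^3*t + q^2*t^2 - 42*q^2 + q*t^3 + q*t + t^2)/(t^3 - 7*t^2 - 10*t + 16)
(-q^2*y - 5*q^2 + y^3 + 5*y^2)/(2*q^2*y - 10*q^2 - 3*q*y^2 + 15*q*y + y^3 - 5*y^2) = (q*y + 5*q + y^2 + 5*y)/(-2*q*y + 10*q + y^2 - 5*y)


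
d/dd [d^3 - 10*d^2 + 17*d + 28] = 3*d^2 - 20*d + 17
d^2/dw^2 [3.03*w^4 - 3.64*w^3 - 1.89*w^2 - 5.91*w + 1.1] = 36.36*w^2 - 21.84*w - 3.78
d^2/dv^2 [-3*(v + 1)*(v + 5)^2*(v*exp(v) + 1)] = -3*v^4*exp(v) - 57*v^3*exp(v) - 339*v^2*exp(v) - 693*v*exp(v) - 18*v - 360*exp(v) - 66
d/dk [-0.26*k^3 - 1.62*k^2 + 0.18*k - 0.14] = -0.78*k^2 - 3.24*k + 0.18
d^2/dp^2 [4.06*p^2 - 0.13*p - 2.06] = 8.12000000000000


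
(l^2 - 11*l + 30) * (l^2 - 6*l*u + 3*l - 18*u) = l^4 - 6*l^3*u - 8*l^3 + 48*l^2*u - 3*l^2 + 18*l*u + 90*l - 540*u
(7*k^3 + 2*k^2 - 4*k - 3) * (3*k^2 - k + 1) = 21*k^5 - k^4 - 7*k^3 - 3*k^2 - k - 3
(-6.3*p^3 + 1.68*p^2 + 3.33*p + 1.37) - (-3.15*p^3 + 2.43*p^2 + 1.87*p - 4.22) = -3.15*p^3 - 0.75*p^2 + 1.46*p + 5.59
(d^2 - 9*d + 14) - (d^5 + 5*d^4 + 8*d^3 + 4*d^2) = -d^5 - 5*d^4 - 8*d^3 - 3*d^2 - 9*d + 14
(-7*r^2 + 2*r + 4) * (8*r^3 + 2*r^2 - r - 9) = -56*r^5 + 2*r^4 + 43*r^3 + 69*r^2 - 22*r - 36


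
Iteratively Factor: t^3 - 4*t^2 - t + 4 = (t + 1)*(t^2 - 5*t + 4) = (t - 1)*(t + 1)*(t - 4)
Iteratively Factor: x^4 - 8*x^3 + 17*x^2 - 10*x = (x - 5)*(x^3 - 3*x^2 + 2*x) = (x - 5)*(x - 2)*(x^2 - x) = x*(x - 5)*(x - 2)*(x - 1)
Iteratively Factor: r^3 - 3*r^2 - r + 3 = (r + 1)*(r^2 - 4*r + 3) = (r - 1)*(r + 1)*(r - 3)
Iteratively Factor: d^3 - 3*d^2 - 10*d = (d + 2)*(d^2 - 5*d) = d*(d + 2)*(d - 5)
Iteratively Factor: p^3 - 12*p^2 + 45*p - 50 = (p - 5)*(p^2 - 7*p + 10) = (p - 5)^2*(p - 2)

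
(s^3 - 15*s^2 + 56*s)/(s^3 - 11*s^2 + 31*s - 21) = s*(s - 8)/(s^2 - 4*s + 3)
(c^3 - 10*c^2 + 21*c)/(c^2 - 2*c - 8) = c*(-c^2 + 10*c - 21)/(-c^2 + 2*c + 8)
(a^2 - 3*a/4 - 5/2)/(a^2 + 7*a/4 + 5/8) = 2*(a - 2)/(2*a + 1)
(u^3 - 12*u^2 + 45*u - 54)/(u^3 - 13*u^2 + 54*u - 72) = (u - 3)/(u - 4)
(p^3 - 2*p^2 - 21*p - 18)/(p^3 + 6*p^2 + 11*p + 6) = (p - 6)/(p + 2)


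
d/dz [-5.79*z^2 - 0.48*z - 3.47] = -11.58*z - 0.48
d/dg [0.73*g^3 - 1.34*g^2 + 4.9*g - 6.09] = 2.19*g^2 - 2.68*g + 4.9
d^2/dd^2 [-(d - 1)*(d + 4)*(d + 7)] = -6*d - 20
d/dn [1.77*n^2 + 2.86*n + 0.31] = 3.54*n + 2.86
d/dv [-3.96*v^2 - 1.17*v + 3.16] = -7.92*v - 1.17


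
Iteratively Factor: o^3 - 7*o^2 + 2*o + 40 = (o - 5)*(o^2 - 2*o - 8) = (o - 5)*(o + 2)*(o - 4)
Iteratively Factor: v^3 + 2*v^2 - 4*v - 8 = (v + 2)*(v^2 - 4) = (v - 2)*(v + 2)*(v + 2)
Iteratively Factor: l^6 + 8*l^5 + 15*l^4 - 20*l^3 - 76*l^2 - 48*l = (l + 3)*(l^5 + 5*l^4 - 20*l^2 - 16*l) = (l + 2)*(l + 3)*(l^4 + 3*l^3 - 6*l^2 - 8*l) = (l + 1)*(l + 2)*(l + 3)*(l^3 + 2*l^2 - 8*l) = (l - 2)*(l + 1)*(l + 2)*(l + 3)*(l^2 + 4*l) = (l - 2)*(l + 1)*(l + 2)*(l + 3)*(l + 4)*(l)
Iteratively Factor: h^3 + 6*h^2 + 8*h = (h + 2)*(h^2 + 4*h) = h*(h + 2)*(h + 4)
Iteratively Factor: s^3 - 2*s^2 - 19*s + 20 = (s + 4)*(s^2 - 6*s + 5) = (s - 5)*(s + 4)*(s - 1)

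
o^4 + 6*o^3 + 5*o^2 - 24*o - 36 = (o - 2)*(o + 2)*(o + 3)^2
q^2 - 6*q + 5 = (q - 5)*(q - 1)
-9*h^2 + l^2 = (-3*h + l)*(3*h + l)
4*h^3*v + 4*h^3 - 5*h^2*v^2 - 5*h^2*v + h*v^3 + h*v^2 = (-4*h + v)*(-h + v)*(h*v + h)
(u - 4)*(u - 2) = u^2 - 6*u + 8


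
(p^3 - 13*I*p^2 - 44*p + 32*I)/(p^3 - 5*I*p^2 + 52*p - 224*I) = (p - I)/(p + 7*I)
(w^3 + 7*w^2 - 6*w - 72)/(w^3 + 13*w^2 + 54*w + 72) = (w - 3)/(w + 3)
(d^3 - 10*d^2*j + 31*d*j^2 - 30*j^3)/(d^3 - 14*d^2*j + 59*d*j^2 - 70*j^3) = (d - 3*j)/(d - 7*j)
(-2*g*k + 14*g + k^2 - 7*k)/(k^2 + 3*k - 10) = (-2*g*k + 14*g + k^2 - 7*k)/(k^2 + 3*k - 10)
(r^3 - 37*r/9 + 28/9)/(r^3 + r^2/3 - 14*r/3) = (3*r^2 - 7*r + 4)/(3*r*(r - 2))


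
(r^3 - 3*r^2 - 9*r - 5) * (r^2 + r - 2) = r^5 - 2*r^4 - 14*r^3 - 8*r^2 + 13*r + 10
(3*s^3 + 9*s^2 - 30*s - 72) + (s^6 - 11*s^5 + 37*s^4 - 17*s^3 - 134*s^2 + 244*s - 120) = s^6 - 11*s^5 + 37*s^4 - 14*s^3 - 125*s^2 + 214*s - 192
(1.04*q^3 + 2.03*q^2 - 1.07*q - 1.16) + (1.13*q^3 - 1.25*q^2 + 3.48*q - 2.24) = 2.17*q^3 + 0.78*q^2 + 2.41*q - 3.4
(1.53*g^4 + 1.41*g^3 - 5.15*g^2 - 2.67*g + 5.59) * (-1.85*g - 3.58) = -2.8305*g^5 - 8.0859*g^4 + 4.4797*g^3 + 23.3765*g^2 - 0.7829*g - 20.0122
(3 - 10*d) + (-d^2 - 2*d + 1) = -d^2 - 12*d + 4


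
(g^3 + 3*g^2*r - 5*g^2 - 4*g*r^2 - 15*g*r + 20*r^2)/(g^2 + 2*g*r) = (g^3 + 3*g^2*r - 5*g^2 - 4*g*r^2 - 15*g*r + 20*r^2)/(g*(g + 2*r))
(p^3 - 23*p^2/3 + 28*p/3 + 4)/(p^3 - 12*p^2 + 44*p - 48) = (p + 1/3)/(p - 4)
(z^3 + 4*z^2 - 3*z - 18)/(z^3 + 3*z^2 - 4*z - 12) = (z + 3)/(z + 2)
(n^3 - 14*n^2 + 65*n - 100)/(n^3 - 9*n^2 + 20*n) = (n - 5)/n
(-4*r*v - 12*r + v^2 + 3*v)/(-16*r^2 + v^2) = (v + 3)/(4*r + v)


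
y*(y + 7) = y^2 + 7*y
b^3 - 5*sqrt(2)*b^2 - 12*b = b*(b - 6*sqrt(2))*(b + sqrt(2))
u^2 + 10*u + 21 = (u + 3)*(u + 7)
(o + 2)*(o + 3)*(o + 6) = o^3 + 11*o^2 + 36*o + 36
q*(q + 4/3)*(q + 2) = q^3 + 10*q^2/3 + 8*q/3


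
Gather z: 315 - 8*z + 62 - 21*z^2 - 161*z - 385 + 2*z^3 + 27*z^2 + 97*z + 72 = 2*z^3 + 6*z^2 - 72*z + 64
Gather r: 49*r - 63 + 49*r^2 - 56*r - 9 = 49*r^2 - 7*r - 72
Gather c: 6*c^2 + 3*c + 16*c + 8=6*c^2 + 19*c + 8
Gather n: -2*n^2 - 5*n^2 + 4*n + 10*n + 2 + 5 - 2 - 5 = -7*n^2 + 14*n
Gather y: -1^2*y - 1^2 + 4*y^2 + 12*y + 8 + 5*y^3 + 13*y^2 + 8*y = 5*y^3 + 17*y^2 + 19*y + 7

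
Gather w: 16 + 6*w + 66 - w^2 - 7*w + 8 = -w^2 - w + 90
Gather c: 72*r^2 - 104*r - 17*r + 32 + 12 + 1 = 72*r^2 - 121*r + 45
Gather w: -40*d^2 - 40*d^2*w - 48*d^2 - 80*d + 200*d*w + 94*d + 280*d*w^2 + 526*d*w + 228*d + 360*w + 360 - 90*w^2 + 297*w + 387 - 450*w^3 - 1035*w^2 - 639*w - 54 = -88*d^2 + 242*d - 450*w^3 + w^2*(280*d - 1125) + w*(-40*d^2 + 726*d + 18) + 693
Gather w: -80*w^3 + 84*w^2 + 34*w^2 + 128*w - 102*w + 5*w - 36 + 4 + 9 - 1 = -80*w^3 + 118*w^2 + 31*w - 24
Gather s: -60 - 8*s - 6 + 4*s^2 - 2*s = 4*s^2 - 10*s - 66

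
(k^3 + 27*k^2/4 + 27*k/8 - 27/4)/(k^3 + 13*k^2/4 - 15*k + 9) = (k + 3/2)/(k - 2)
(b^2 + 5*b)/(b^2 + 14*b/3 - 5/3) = 3*b/(3*b - 1)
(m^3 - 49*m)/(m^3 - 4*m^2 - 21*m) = (m + 7)/(m + 3)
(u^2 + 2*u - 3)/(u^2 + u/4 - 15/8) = 8*(u^2 + 2*u - 3)/(8*u^2 + 2*u - 15)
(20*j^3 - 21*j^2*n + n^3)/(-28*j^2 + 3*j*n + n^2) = (-5*j^2 + 4*j*n + n^2)/(7*j + n)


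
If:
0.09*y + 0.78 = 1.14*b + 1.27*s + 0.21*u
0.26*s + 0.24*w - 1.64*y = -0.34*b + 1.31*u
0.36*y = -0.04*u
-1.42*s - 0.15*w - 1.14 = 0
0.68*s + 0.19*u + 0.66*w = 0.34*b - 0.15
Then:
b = 1.64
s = -0.95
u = 0.58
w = 1.43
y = -0.06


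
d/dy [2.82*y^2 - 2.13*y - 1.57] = 5.64*y - 2.13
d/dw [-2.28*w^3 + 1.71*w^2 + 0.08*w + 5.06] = -6.84*w^2 + 3.42*w + 0.08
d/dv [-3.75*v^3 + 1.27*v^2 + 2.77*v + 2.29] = -11.25*v^2 + 2.54*v + 2.77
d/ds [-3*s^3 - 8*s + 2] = -9*s^2 - 8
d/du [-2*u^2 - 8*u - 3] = -4*u - 8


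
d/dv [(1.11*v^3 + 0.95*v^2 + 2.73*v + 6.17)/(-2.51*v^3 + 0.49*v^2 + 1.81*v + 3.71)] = (2.9284*v^4 + 17.7228*v^3 + 59.1962*v^2 + 1.0024*v - 1.0394)/(6.3001*v^6 - 2.4598*v^5 - 8.8461*v^4 - 16.8504*v^3 + 6.9119*v^2 + 13.4302*v + 13.7641)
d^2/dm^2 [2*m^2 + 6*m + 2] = 4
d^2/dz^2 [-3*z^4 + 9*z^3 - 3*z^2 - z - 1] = -36*z^2 + 54*z - 6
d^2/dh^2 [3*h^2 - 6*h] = 6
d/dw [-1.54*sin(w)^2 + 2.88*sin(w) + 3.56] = (2.88 - 3.08*sin(w))*cos(w)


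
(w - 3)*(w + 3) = w^2 - 9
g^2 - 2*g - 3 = (g - 3)*(g + 1)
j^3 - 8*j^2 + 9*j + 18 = (j - 6)*(j - 3)*(j + 1)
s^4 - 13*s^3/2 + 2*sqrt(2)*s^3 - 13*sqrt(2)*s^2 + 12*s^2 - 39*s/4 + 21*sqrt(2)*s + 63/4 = (s - 7/2)*(s - 3)*(s + sqrt(2)/2)*(s + 3*sqrt(2)/2)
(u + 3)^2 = u^2 + 6*u + 9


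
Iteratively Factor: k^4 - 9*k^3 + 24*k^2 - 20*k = (k - 5)*(k^3 - 4*k^2 + 4*k) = (k - 5)*(k - 2)*(k^2 - 2*k) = (k - 5)*(k - 2)^2*(k)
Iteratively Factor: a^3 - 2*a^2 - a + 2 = (a - 1)*(a^2 - a - 2) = (a - 1)*(a + 1)*(a - 2)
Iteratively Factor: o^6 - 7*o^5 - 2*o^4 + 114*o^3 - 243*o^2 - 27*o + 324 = (o + 4)*(o^5 - 11*o^4 + 42*o^3 - 54*o^2 - 27*o + 81) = (o - 3)*(o + 4)*(o^4 - 8*o^3 + 18*o^2 - 27) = (o - 3)^2*(o + 4)*(o^3 - 5*o^2 + 3*o + 9) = (o - 3)^2*(o + 1)*(o + 4)*(o^2 - 6*o + 9) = (o - 3)^3*(o + 1)*(o + 4)*(o - 3)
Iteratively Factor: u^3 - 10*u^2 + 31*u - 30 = (u - 2)*(u^2 - 8*u + 15) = (u - 3)*(u - 2)*(u - 5)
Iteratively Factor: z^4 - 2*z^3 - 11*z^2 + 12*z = (z + 3)*(z^3 - 5*z^2 + 4*z) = (z - 4)*(z + 3)*(z^2 - z) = z*(z - 4)*(z + 3)*(z - 1)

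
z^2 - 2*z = z*(z - 2)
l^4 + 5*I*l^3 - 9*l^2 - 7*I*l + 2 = (l + I)^3*(l + 2*I)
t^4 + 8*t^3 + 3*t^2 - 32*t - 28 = (t - 2)*(t + 1)*(t + 2)*(t + 7)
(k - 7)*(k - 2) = k^2 - 9*k + 14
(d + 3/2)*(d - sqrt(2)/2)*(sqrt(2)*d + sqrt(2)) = sqrt(2)*d^3 - d^2 + 5*sqrt(2)*d^2/2 - 5*d/2 + 3*sqrt(2)*d/2 - 3/2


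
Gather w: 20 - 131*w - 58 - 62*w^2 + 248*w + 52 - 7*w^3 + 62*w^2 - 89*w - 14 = -7*w^3 + 28*w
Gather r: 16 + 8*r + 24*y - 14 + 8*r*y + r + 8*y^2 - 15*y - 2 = r*(8*y + 9) + 8*y^2 + 9*y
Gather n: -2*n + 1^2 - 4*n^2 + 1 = -4*n^2 - 2*n + 2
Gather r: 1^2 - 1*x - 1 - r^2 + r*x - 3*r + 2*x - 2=-r^2 + r*(x - 3) + x - 2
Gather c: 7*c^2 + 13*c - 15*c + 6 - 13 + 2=7*c^2 - 2*c - 5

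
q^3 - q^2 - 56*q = q*(q - 8)*(q + 7)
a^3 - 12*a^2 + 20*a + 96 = (a - 8)*(a - 6)*(a + 2)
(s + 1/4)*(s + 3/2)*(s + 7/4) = s^3 + 7*s^2/2 + 55*s/16 + 21/32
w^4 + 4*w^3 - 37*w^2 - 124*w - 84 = (w - 6)*(w + 1)*(w + 2)*(w + 7)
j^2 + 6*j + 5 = (j + 1)*(j + 5)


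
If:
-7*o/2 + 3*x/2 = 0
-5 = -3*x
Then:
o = 5/7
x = 5/3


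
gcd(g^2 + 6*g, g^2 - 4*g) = g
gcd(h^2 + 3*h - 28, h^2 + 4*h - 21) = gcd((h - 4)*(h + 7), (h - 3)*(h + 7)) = h + 7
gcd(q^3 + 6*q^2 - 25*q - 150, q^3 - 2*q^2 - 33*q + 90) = q^2 + q - 30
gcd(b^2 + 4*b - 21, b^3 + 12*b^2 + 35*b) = b + 7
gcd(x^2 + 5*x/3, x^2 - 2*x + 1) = 1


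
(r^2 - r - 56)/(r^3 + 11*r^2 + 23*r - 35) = (r - 8)/(r^2 + 4*r - 5)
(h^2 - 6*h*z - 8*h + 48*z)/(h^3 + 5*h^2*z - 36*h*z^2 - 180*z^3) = (h - 8)/(h^2 + 11*h*z + 30*z^2)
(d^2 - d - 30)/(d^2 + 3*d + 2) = (d^2 - d - 30)/(d^2 + 3*d + 2)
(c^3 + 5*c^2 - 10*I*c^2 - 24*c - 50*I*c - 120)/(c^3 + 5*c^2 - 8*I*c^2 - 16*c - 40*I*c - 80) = (c - 6*I)/(c - 4*I)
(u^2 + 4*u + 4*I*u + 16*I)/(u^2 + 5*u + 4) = (u + 4*I)/(u + 1)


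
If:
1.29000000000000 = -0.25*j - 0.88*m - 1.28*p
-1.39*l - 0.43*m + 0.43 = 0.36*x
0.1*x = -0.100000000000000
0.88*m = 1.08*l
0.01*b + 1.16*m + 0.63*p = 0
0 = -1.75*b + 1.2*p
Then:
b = -0.63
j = -2.22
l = 0.41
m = 0.51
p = -0.92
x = -1.00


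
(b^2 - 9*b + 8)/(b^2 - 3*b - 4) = (-b^2 + 9*b - 8)/(-b^2 + 3*b + 4)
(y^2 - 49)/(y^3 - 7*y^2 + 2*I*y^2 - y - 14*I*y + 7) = (y + 7)/(y^2 + 2*I*y - 1)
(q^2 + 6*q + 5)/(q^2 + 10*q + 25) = (q + 1)/(q + 5)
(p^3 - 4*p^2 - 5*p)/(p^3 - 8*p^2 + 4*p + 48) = p*(p^2 - 4*p - 5)/(p^3 - 8*p^2 + 4*p + 48)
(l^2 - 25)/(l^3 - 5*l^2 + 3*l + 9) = (l^2 - 25)/(l^3 - 5*l^2 + 3*l + 9)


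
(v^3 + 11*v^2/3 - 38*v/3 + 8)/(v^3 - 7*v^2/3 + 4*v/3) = (v + 6)/v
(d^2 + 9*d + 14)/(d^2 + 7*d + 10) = (d + 7)/(d + 5)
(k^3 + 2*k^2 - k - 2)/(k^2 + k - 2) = k + 1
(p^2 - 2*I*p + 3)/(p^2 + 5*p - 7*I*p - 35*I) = (p^2 - 2*I*p + 3)/(p^2 + p*(5 - 7*I) - 35*I)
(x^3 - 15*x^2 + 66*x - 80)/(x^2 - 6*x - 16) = (x^2 - 7*x + 10)/(x + 2)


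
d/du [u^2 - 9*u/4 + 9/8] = 2*u - 9/4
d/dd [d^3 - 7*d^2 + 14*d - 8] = 3*d^2 - 14*d + 14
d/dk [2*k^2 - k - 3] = 4*k - 1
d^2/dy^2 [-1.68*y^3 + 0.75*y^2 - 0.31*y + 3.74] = 1.5 - 10.08*y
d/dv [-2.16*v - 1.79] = -2.16000000000000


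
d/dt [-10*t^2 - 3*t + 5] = -20*t - 3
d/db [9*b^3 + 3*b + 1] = 27*b^2 + 3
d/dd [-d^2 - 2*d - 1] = -2*d - 2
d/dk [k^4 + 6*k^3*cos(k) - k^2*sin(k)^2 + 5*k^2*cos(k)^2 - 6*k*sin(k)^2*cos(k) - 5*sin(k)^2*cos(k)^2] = -6*k^3*sin(k) + 4*k^3 - 6*k^2*sin(2*k) + 18*k^2*cos(k) + 3*k*sin(k)/2 - 9*k*sin(3*k)/2 + 6*k*cos(2*k) + 4*k - 5*sin(4*k)/2 - 3*cos(k)/2 + 3*cos(3*k)/2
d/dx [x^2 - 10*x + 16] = 2*x - 10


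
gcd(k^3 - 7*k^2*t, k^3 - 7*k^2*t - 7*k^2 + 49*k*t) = -k^2 + 7*k*t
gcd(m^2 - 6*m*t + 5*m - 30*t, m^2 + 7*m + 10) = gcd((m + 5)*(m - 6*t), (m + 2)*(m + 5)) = m + 5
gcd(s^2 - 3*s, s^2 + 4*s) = s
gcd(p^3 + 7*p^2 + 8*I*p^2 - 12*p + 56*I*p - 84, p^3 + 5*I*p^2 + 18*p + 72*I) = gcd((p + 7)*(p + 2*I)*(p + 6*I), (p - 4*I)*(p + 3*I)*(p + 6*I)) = p + 6*I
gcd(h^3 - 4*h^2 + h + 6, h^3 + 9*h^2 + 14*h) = 1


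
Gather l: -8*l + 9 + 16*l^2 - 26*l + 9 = 16*l^2 - 34*l + 18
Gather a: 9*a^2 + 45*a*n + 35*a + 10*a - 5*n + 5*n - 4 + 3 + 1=9*a^2 + a*(45*n + 45)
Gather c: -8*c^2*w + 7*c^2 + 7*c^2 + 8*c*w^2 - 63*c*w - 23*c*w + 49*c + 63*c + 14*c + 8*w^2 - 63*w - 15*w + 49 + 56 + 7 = c^2*(14 - 8*w) + c*(8*w^2 - 86*w + 126) + 8*w^2 - 78*w + 112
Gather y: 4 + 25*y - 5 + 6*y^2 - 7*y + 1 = 6*y^2 + 18*y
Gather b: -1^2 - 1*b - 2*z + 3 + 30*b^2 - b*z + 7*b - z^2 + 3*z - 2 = 30*b^2 + b*(6 - z) - z^2 + z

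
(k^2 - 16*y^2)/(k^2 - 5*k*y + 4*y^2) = (-k - 4*y)/(-k + y)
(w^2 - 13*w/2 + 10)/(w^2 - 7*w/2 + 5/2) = (w - 4)/(w - 1)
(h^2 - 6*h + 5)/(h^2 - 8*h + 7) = (h - 5)/(h - 7)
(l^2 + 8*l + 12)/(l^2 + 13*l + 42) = (l + 2)/(l + 7)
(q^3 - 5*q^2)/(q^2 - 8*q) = q*(q - 5)/(q - 8)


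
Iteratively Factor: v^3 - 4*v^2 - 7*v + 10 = (v + 2)*(v^2 - 6*v + 5) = (v - 1)*(v + 2)*(v - 5)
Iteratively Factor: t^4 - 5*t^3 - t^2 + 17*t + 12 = (t - 4)*(t^3 - t^2 - 5*t - 3) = (t - 4)*(t + 1)*(t^2 - 2*t - 3) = (t - 4)*(t + 1)^2*(t - 3)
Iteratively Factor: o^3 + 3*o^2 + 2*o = (o)*(o^2 + 3*o + 2) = o*(o + 1)*(o + 2)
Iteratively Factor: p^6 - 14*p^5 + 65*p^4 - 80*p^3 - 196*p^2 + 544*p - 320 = (p + 2)*(p^5 - 16*p^4 + 97*p^3 - 274*p^2 + 352*p - 160) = (p - 4)*(p + 2)*(p^4 - 12*p^3 + 49*p^2 - 78*p + 40) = (p - 5)*(p - 4)*(p + 2)*(p^3 - 7*p^2 + 14*p - 8) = (p - 5)*(p - 4)^2*(p + 2)*(p^2 - 3*p + 2) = (p - 5)*(p - 4)^2*(p - 1)*(p + 2)*(p - 2)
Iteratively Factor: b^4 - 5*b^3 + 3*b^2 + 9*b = (b + 1)*(b^3 - 6*b^2 + 9*b) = (b - 3)*(b + 1)*(b^2 - 3*b) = b*(b - 3)*(b + 1)*(b - 3)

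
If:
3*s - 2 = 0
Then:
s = 2/3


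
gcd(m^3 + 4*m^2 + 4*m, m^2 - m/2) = m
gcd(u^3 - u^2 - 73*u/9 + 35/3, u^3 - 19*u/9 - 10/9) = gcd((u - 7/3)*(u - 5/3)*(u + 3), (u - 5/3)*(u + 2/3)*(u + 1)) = u - 5/3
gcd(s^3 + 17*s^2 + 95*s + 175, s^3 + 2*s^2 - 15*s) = s + 5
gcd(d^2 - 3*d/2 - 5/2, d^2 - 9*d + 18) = 1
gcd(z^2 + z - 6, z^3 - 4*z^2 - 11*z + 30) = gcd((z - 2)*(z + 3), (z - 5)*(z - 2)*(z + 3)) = z^2 + z - 6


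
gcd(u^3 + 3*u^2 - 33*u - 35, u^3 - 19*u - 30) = u - 5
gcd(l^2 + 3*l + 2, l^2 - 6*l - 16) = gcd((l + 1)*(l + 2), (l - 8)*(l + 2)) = l + 2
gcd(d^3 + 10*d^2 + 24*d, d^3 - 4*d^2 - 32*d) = d^2 + 4*d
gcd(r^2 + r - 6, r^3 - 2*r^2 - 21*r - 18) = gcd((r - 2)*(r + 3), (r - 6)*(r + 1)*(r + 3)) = r + 3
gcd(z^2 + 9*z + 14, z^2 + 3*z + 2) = z + 2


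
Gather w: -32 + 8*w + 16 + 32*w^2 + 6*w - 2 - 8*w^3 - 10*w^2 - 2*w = -8*w^3 + 22*w^2 + 12*w - 18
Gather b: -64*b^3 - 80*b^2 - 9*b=-64*b^3 - 80*b^2 - 9*b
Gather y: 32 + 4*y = 4*y + 32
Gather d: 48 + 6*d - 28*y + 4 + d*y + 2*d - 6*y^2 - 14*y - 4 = d*(y + 8) - 6*y^2 - 42*y + 48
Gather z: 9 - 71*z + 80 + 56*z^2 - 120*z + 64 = 56*z^2 - 191*z + 153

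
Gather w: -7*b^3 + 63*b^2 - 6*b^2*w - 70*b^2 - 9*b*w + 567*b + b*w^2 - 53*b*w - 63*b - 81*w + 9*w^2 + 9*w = -7*b^3 - 7*b^2 + 504*b + w^2*(b + 9) + w*(-6*b^2 - 62*b - 72)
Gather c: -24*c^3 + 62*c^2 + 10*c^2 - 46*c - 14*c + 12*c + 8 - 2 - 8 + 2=-24*c^3 + 72*c^2 - 48*c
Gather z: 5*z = 5*z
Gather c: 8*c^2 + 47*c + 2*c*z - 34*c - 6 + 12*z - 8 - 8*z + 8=8*c^2 + c*(2*z + 13) + 4*z - 6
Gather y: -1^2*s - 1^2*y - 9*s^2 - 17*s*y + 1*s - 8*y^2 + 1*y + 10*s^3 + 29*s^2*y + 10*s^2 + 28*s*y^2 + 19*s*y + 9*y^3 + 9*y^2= 10*s^3 + s^2 + 9*y^3 + y^2*(28*s + 1) + y*(29*s^2 + 2*s)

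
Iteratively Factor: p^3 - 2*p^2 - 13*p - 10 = (p - 5)*(p^2 + 3*p + 2) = (p - 5)*(p + 2)*(p + 1)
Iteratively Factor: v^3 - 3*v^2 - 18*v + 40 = (v + 4)*(v^2 - 7*v + 10) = (v - 5)*(v + 4)*(v - 2)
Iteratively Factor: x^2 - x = (x)*(x - 1)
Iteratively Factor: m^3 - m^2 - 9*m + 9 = (m + 3)*(m^2 - 4*m + 3) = (m - 3)*(m + 3)*(m - 1)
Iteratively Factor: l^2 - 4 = (l + 2)*(l - 2)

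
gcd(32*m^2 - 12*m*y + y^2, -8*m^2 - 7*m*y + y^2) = -8*m + y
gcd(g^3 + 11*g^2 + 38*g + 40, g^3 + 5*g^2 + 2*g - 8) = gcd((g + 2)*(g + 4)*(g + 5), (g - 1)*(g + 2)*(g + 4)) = g^2 + 6*g + 8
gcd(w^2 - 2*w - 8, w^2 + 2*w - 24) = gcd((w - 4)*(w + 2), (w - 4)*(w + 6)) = w - 4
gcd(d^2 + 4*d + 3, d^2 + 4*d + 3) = d^2 + 4*d + 3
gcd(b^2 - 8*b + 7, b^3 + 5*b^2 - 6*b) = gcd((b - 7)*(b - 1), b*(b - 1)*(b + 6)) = b - 1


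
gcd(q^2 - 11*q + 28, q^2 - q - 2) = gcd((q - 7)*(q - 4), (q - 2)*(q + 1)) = 1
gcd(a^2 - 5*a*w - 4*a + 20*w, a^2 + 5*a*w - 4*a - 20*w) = a - 4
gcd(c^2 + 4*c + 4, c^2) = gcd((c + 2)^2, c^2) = 1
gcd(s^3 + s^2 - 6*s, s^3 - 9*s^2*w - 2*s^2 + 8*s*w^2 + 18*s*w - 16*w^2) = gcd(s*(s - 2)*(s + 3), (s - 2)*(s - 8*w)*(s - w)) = s - 2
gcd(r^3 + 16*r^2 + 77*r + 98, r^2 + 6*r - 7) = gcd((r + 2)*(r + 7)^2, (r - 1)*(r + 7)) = r + 7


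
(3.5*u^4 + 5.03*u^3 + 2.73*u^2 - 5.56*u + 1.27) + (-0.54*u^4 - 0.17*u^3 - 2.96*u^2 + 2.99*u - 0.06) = 2.96*u^4 + 4.86*u^3 - 0.23*u^2 - 2.57*u + 1.21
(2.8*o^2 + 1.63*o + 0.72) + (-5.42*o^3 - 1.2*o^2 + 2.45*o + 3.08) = -5.42*o^3 + 1.6*o^2 + 4.08*o + 3.8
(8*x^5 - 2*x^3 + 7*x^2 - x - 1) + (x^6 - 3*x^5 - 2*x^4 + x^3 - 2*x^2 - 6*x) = x^6 + 5*x^5 - 2*x^4 - x^3 + 5*x^2 - 7*x - 1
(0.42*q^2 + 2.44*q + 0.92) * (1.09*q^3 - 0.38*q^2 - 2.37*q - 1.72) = 0.4578*q^5 + 2.5*q^4 - 0.9198*q^3 - 6.8548*q^2 - 6.3772*q - 1.5824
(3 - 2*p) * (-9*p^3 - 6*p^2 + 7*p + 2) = 18*p^4 - 15*p^3 - 32*p^2 + 17*p + 6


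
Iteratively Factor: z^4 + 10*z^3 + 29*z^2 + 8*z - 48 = (z + 3)*(z^3 + 7*z^2 + 8*z - 16) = (z + 3)*(z + 4)*(z^2 + 3*z - 4) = (z + 3)*(z + 4)^2*(z - 1)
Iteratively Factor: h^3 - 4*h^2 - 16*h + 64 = (h - 4)*(h^2 - 16) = (h - 4)*(h + 4)*(h - 4)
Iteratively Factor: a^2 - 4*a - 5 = (a + 1)*(a - 5)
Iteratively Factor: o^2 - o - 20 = (o + 4)*(o - 5)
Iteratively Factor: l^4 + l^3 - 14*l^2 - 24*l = (l)*(l^3 + l^2 - 14*l - 24) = l*(l - 4)*(l^2 + 5*l + 6) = l*(l - 4)*(l + 2)*(l + 3)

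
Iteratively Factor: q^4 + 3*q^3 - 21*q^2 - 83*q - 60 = (q + 4)*(q^3 - q^2 - 17*q - 15) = (q - 5)*(q + 4)*(q^2 + 4*q + 3) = (q - 5)*(q + 1)*(q + 4)*(q + 3)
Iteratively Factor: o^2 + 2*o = (o + 2)*(o)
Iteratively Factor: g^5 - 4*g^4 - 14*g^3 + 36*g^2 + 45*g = (g)*(g^4 - 4*g^3 - 14*g^2 + 36*g + 45) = g*(g - 5)*(g^3 + g^2 - 9*g - 9) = g*(g - 5)*(g + 3)*(g^2 - 2*g - 3) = g*(g - 5)*(g - 3)*(g + 3)*(g + 1)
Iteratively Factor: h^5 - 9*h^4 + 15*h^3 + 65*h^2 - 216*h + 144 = (h + 3)*(h^4 - 12*h^3 + 51*h^2 - 88*h + 48) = (h - 4)*(h + 3)*(h^3 - 8*h^2 + 19*h - 12) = (h - 4)*(h - 1)*(h + 3)*(h^2 - 7*h + 12) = (h - 4)*(h - 3)*(h - 1)*(h + 3)*(h - 4)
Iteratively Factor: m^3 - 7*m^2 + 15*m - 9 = (m - 3)*(m^2 - 4*m + 3) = (m - 3)*(m - 1)*(m - 3)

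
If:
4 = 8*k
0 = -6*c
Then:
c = 0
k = 1/2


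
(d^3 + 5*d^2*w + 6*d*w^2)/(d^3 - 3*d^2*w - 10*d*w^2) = (-d - 3*w)/(-d + 5*w)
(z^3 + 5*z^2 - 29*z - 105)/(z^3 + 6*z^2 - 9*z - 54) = (z^2 + 2*z - 35)/(z^2 + 3*z - 18)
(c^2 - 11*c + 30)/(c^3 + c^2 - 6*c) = (c^2 - 11*c + 30)/(c*(c^2 + c - 6))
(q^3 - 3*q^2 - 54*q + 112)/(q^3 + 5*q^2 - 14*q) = (q - 8)/q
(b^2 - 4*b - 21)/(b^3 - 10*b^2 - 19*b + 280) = (b + 3)/(b^2 - 3*b - 40)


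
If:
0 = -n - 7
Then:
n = -7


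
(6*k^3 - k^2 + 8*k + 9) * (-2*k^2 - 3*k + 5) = -12*k^5 - 16*k^4 + 17*k^3 - 47*k^2 + 13*k + 45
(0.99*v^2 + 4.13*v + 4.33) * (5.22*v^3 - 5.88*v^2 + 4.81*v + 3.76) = 5.1678*v^5 + 15.7374*v^4 + 3.0801*v^3 - 1.8727*v^2 + 36.3561*v + 16.2808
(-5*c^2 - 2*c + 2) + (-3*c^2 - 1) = -8*c^2 - 2*c + 1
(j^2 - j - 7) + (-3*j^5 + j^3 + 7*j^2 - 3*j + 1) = -3*j^5 + j^3 + 8*j^2 - 4*j - 6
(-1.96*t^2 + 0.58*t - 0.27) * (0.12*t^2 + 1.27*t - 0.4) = -0.2352*t^4 - 2.4196*t^3 + 1.4882*t^2 - 0.5749*t + 0.108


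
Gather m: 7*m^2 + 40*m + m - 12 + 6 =7*m^2 + 41*m - 6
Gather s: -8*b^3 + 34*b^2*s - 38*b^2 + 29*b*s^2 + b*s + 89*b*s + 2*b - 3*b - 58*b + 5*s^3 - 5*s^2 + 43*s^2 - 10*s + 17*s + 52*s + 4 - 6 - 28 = -8*b^3 - 38*b^2 - 59*b + 5*s^3 + s^2*(29*b + 38) + s*(34*b^2 + 90*b + 59) - 30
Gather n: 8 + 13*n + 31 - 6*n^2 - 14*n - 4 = -6*n^2 - n + 35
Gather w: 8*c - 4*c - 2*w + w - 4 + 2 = 4*c - w - 2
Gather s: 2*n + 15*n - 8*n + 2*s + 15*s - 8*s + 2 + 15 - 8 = 9*n + 9*s + 9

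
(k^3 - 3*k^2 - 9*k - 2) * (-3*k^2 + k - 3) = -3*k^5 + 10*k^4 + 21*k^3 + 6*k^2 + 25*k + 6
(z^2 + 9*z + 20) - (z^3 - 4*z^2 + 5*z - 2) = -z^3 + 5*z^2 + 4*z + 22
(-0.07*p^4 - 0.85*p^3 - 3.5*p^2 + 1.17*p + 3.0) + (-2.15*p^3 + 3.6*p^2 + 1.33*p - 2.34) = -0.07*p^4 - 3.0*p^3 + 0.1*p^2 + 2.5*p + 0.66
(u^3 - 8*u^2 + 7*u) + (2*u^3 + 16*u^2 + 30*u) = 3*u^3 + 8*u^2 + 37*u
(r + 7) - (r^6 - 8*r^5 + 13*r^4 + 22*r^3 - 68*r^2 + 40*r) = -r^6 + 8*r^5 - 13*r^4 - 22*r^3 + 68*r^2 - 39*r + 7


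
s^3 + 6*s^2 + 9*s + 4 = (s + 1)^2*(s + 4)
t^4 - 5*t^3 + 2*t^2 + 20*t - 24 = (t - 3)*(t - 2)^2*(t + 2)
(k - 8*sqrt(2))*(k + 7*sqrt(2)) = k^2 - sqrt(2)*k - 112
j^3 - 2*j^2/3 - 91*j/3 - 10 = (j - 6)*(j + 1/3)*(j + 5)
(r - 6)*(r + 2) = r^2 - 4*r - 12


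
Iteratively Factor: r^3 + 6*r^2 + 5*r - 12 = (r + 3)*(r^2 + 3*r - 4) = (r - 1)*(r + 3)*(r + 4)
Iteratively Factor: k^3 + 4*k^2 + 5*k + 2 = (k + 1)*(k^2 + 3*k + 2) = (k + 1)*(k + 2)*(k + 1)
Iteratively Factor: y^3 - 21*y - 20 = (y + 4)*(y^2 - 4*y - 5) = (y + 1)*(y + 4)*(y - 5)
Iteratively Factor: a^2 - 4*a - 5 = (a + 1)*(a - 5)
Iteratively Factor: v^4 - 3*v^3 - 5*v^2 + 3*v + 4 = (v - 4)*(v^3 + v^2 - v - 1) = (v - 4)*(v - 1)*(v^2 + 2*v + 1) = (v - 4)*(v - 1)*(v + 1)*(v + 1)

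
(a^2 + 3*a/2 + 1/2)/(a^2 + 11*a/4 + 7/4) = 2*(2*a + 1)/(4*a + 7)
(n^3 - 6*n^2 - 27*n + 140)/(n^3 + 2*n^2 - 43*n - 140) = (n - 4)/(n + 4)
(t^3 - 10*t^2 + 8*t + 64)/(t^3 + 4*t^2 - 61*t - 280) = (t^2 - 2*t - 8)/(t^2 + 12*t + 35)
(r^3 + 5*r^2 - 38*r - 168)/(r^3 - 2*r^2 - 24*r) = (r + 7)/r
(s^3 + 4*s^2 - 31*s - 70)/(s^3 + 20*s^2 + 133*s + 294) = (s^2 - 3*s - 10)/(s^2 + 13*s + 42)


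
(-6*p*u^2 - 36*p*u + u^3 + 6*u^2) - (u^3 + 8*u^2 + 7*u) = -6*p*u^2 - 36*p*u - 2*u^2 - 7*u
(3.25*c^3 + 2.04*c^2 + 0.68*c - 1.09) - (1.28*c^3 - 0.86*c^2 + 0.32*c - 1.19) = 1.97*c^3 + 2.9*c^2 + 0.36*c + 0.0999999999999999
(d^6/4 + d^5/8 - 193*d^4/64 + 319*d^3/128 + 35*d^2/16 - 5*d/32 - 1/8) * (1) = d^6/4 + d^5/8 - 193*d^4/64 + 319*d^3/128 + 35*d^2/16 - 5*d/32 - 1/8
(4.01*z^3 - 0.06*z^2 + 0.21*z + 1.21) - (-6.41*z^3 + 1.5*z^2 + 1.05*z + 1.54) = 10.42*z^3 - 1.56*z^2 - 0.84*z - 0.33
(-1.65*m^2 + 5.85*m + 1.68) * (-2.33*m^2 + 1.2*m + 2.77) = 3.8445*m^4 - 15.6105*m^3 - 1.4649*m^2 + 18.2205*m + 4.6536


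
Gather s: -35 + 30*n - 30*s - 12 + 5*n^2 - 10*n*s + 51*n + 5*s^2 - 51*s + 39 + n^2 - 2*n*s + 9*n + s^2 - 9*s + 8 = 6*n^2 + 90*n + 6*s^2 + s*(-12*n - 90)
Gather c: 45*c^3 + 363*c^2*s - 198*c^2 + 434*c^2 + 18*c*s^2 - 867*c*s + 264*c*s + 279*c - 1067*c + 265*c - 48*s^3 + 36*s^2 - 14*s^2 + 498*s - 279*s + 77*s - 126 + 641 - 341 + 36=45*c^3 + c^2*(363*s + 236) + c*(18*s^2 - 603*s - 523) - 48*s^3 + 22*s^2 + 296*s + 210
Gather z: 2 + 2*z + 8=2*z + 10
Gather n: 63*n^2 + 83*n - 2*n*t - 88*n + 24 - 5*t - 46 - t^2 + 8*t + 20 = 63*n^2 + n*(-2*t - 5) - t^2 + 3*t - 2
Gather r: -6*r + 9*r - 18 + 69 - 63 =3*r - 12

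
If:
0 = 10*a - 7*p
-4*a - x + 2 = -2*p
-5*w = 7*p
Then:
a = 7/4 - 7*x/8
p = 5/2 - 5*x/4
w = 7*x/4 - 7/2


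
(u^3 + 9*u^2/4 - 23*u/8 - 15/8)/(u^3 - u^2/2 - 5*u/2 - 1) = (u^2 + 7*u/4 - 15/4)/(u^2 - u - 2)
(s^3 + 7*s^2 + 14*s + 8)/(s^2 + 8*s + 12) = (s^2 + 5*s + 4)/(s + 6)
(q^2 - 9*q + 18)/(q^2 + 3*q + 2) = (q^2 - 9*q + 18)/(q^2 + 3*q + 2)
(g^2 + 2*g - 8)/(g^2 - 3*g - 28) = (g - 2)/(g - 7)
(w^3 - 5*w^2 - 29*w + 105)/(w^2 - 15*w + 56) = (w^2 + 2*w - 15)/(w - 8)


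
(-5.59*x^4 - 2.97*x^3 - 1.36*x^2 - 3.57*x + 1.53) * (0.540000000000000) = -3.0186*x^4 - 1.6038*x^3 - 0.7344*x^2 - 1.9278*x + 0.8262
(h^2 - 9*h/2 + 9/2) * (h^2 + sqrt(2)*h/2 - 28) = h^4 - 9*h^3/2 + sqrt(2)*h^3/2 - 47*h^2/2 - 9*sqrt(2)*h^2/4 + 9*sqrt(2)*h/4 + 126*h - 126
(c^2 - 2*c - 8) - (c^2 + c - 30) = 22 - 3*c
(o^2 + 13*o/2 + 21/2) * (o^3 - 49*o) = o^5 + 13*o^4/2 - 77*o^3/2 - 637*o^2/2 - 1029*o/2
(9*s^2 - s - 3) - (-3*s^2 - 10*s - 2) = 12*s^2 + 9*s - 1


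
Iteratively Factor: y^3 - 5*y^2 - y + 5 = (y - 5)*(y^2 - 1) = (y - 5)*(y + 1)*(y - 1)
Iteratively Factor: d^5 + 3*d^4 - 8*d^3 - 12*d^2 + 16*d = (d - 2)*(d^4 + 5*d^3 + 2*d^2 - 8*d) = (d - 2)*(d + 2)*(d^3 + 3*d^2 - 4*d) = d*(d - 2)*(d + 2)*(d^2 + 3*d - 4) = d*(d - 2)*(d - 1)*(d + 2)*(d + 4)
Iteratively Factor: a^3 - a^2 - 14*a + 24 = (a - 2)*(a^2 + a - 12) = (a - 3)*(a - 2)*(a + 4)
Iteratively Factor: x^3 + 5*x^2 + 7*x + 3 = (x + 3)*(x^2 + 2*x + 1) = (x + 1)*(x + 3)*(x + 1)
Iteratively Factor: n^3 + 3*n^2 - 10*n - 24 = (n - 3)*(n^2 + 6*n + 8) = (n - 3)*(n + 4)*(n + 2)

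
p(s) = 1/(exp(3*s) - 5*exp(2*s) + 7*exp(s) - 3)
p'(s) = (-3*exp(3*s) + 10*exp(2*s) - 7*exp(s))/(exp(3*s) - 5*exp(2*s) + 7*exp(s) - 3)^2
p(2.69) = 0.00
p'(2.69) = -0.00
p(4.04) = 0.00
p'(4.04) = -0.00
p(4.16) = 0.00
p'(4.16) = -0.00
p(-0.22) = -11.67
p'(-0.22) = -99.10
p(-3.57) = -0.36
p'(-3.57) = -0.02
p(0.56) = -1.42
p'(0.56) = 4.63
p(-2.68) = -0.39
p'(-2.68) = -0.07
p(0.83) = -0.85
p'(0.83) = 0.25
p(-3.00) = -0.38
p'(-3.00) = -0.05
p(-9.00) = -0.33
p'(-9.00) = 0.00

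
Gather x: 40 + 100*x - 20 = 100*x + 20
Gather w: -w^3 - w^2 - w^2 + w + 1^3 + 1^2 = -w^3 - 2*w^2 + w + 2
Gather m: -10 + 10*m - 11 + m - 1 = 11*m - 22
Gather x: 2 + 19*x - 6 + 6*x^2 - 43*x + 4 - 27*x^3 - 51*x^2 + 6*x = -27*x^3 - 45*x^2 - 18*x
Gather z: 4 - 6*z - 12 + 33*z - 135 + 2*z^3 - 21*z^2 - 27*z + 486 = 2*z^3 - 21*z^2 + 343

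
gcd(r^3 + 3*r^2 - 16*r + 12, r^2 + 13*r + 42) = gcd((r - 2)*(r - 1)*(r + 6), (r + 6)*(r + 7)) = r + 6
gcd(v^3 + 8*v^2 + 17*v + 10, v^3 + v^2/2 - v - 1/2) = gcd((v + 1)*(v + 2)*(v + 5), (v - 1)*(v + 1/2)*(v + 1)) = v + 1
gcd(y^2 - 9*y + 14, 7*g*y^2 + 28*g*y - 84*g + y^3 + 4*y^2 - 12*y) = y - 2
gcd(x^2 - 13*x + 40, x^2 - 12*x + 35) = x - 5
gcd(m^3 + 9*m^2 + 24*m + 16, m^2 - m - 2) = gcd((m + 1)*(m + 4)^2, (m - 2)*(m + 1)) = m + 1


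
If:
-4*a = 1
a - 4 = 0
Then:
No Solution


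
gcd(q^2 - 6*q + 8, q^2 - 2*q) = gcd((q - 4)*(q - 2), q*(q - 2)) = q - 2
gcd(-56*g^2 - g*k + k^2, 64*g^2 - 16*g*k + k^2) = 8*g - k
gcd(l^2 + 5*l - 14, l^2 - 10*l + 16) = l - 2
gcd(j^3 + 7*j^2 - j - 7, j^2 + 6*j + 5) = j + 1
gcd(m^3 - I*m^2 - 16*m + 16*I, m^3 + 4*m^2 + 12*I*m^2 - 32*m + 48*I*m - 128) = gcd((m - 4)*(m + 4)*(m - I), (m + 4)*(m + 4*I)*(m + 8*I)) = m + 4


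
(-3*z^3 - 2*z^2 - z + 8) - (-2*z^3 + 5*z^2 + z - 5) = -z^3 - 7*z^2 - 2*z + 13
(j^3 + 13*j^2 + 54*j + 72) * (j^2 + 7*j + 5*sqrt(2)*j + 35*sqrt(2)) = j^5 + 5*sqrt(2)*j^4 + 20*j^4 + 100*sqrt(2)*j^3 + 145*j^3 + 450*j^2 + 725*sqrt(2)*j^2 + 504*j + 2250*sqrt(2)*j + 2520*sqrt(2)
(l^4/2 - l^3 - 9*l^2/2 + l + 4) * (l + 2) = l^5/2 - 13*l^3/2 - 8*l^2 + 6*l + 8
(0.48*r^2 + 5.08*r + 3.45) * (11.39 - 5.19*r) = -2.4912*r^3 - 20.898*r^2 + 39.9557*r + 39.2955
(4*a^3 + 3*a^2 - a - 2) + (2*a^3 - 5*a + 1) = 6*a^3 + 3*a^2 - 6*a - 1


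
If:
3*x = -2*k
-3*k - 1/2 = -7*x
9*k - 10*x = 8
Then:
No Solution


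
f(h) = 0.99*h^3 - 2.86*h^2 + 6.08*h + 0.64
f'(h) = 2.97*h^2 - 5.72*h + 6.08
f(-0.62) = -4.46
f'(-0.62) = 10.77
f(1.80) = 8.09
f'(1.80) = 5.41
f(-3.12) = -76.24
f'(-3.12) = 52.84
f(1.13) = 5.29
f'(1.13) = 3.41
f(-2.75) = -58.30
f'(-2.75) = 44.27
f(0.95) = 4.68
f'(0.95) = 3.33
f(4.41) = 56.74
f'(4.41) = 38.62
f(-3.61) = -105.16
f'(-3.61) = 65.43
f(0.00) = 0.64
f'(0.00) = 6.08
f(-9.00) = -1007.45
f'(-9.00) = 298.13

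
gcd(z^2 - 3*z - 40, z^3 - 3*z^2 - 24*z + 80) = z + 5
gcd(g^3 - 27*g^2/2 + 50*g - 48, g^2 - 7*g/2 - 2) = g - 4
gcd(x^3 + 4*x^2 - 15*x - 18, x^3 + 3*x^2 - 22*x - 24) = x^2 + 7*x + 6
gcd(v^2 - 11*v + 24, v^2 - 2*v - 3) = v - 3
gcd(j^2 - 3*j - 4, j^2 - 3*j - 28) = 1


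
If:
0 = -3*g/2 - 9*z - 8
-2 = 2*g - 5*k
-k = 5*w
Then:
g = -6*z - 16/3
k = -12*z/5 - 26/15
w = 12*z/25 + 26/75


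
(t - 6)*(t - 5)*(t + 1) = t^3 - 10*t^2 + 19*t + 30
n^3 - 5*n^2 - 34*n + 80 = (n - 8)*(n - 2)*(n + 5)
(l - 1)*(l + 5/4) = l^2 + l/4 - 5/4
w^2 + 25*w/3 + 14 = (w + 7/3)*(w + 6)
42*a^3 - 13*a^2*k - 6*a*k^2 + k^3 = (-7*a + k)*(-2*a + k)*(3*a + k)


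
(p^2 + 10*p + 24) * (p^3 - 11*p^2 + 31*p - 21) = p^5 - p^4 - 55*p^3 + 25*p^2 + 534*p - 504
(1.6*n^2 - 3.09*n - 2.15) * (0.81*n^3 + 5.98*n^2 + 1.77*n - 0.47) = 1.296*n^5 + 7.0651*n^4 - 17.3877*n^3 - 19.0783*n^2 - 2.3532*n + 1.0105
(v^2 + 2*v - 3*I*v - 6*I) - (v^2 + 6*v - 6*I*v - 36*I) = -4*v + 3*I*v + 30*I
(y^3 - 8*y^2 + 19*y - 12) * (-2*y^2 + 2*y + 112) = -2*y^5 + 18*y^4 + 58*y^3 - 834*y^2 + 2104*y - 1344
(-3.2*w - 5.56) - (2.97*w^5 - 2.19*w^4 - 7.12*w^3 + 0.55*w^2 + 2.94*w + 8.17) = -2.97*w^5 + 2.19*w^4 + 7.12*w^3 - 0.55*w^2 - 6.14*w - 13.73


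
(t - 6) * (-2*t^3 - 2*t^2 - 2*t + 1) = -2*t^4 + 10*t^3 + 10*t^2 + 13*t - 6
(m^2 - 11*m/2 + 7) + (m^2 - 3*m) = 2*m^2 - 17*m/2 + 7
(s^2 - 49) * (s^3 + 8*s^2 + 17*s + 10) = s^5 + 8*s^4 - 32*s^3 - 382*s^2 - 833*s - 490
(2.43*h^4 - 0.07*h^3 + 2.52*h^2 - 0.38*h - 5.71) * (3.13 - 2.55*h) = -6.1965*h^5 + 7.7844*h^4 - 6.6451*h^3 + 8.8566*h^2 + 13.3711*h - 17.8723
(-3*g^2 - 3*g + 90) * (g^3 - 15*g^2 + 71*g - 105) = -3*g^5 + 42*g^4 - 78*g^3 - 1248*g^2 + 6705*g - 9450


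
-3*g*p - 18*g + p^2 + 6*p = (-3*g + p)*(p + 6)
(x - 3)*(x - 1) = x^2 - 4*x + 3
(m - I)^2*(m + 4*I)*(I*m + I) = I*m^4 - 2*m^3 + I*m^3 - 2*m^2 + 7*I*m^2 + 4*m + 7*I*m + 4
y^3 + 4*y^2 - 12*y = y*(y - 2)*(y + 6)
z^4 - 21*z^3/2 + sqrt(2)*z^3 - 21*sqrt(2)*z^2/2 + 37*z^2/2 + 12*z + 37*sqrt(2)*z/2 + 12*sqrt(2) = (z - 8)*(z - 3)*(z + 1/2)*(z + sqrt(2))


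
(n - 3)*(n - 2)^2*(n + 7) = n^4 - 33*n^2 + 100*n - 84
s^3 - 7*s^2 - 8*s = s*(s - 8)*(s + 1)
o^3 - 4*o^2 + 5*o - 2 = (o - 2)*(o - 1)^2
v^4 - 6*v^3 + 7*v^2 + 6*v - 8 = (v - 4)*(v - 2)*(v - 1)*(v + 1)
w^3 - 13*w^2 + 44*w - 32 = (w - 8)*(w - 4)*(w - 1)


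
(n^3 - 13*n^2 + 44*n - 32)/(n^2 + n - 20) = (n^2 - 9*n + 8)/(n + 5)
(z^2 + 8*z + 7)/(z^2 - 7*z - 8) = (z + 7)/(z - 8)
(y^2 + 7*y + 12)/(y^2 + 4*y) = (y + 3)/y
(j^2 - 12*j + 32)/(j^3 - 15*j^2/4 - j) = 4*(j - 8)/(j*(4*j + 1))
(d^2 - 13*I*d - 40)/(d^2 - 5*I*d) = (d - 8*I)/d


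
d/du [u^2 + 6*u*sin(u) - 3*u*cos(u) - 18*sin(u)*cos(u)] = 3*u*sin(u) + 6*u*cos(u) + 2*u + 6*sin(u) - 3*cos(u) - 18*cos(2*u)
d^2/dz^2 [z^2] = 2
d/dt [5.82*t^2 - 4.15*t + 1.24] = 11.64*t - 4.15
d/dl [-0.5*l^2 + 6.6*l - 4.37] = 6.6 - 1.0*l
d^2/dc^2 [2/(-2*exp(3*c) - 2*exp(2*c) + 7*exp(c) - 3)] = 2*(-2*(6*exp(2*c) + 4*exp(c) - 7)^2*exp(c) + (18*exp(2*c) + 8*exp(c) - 7)*(2*exp(3*c) + 2*exp(2*c) - 7*exp(c) + 3))*exp(c)/(2*exp(3*c) + 2*exp(2*c) - 7*exp(c) + 3)^3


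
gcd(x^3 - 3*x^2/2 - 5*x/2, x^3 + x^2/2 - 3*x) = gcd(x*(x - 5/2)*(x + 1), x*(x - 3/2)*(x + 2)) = x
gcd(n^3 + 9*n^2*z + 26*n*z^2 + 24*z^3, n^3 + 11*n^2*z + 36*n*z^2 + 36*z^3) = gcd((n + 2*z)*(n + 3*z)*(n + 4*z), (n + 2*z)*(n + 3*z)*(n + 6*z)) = n^2 + 5*n*z + 6*z^2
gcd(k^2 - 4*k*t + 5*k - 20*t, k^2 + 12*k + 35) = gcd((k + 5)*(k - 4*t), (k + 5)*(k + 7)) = k + 5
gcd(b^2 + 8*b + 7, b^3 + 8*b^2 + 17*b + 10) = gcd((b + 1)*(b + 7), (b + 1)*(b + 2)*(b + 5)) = b + 1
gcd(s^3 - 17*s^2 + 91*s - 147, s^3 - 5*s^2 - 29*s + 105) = s^2 - 10*s + 21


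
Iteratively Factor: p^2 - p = (p)*(p - 1)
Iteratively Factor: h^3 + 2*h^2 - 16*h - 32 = (h + 4)*(h^2 - 2*h - 8) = (h - 4)*(h + 4)*(h + 2)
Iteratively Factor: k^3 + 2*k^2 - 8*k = (k + 4)*(k^2 - 2*k) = k*(k + 4)*(k - 2)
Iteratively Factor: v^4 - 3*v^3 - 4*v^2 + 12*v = (v - 2)*(v^3 - v^2 - 6*v) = (v - 3)*(v - 2)*(v^2 + 2*v) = v*(v - 3)*(v - 2)*(v + 2)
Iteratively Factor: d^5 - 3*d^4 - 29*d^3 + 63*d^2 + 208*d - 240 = (d + 3)*(d^4 - 6*d^3 - 11*d^2 + 96*d - 80) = (d - 5)*(d + 3)*(d^3 - d^2 - 16*d + 16) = (d - 5)*(d - 1)*(d + 3)*(d^2 - 16) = (d - 5)*(d - 1)*(d + 3)*(d + 4)*(d - 4)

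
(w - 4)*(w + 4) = w^2 - 16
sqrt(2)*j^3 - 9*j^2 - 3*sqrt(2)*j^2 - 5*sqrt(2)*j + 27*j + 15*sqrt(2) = (j - 3)*(j - 5*sqrt(2))*(sqrt(2)*j + 1)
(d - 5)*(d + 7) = d^2 + 2*d - 35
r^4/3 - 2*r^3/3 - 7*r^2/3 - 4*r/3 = r*(r/3 + 1/3)*(r - 4)*(r + 1)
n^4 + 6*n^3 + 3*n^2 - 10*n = n*(n - 1)*(n + 2)*(n + 5)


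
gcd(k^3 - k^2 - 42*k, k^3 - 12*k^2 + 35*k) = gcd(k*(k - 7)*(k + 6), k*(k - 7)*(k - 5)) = k^2 - 7*k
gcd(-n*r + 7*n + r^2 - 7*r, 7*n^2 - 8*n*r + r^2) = -n + r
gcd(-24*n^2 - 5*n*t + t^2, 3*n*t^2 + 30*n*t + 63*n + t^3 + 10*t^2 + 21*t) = 3*n + t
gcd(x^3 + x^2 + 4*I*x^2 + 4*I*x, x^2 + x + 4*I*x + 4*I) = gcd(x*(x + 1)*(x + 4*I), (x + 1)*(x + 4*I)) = x^2 + x*(1 + 4*I) + 4*I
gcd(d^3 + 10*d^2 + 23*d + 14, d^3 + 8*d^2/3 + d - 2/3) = d^2 + 3*d + 2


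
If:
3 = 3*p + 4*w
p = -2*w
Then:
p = 3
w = -3/2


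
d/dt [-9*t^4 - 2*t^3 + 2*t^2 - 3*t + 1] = -36*t^3 - 6*t^2 + 4*t - 3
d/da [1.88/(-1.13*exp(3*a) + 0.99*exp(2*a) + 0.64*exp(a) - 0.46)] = (6.3732*exp(2*a) - 3.7224*exp(a) - 1.2032)*exp(a)/(1.13*exp(3*a) - 0.99*exp(2*a) - 0.64*exp(a) + 0.46)^2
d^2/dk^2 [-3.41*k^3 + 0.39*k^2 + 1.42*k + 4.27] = 0.78 - 20.46*k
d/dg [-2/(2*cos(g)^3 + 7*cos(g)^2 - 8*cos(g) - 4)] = 16*(-3*cos(g)^2 - 7*cos(g) + 4)*sin(g)/(-13*cos(g) + 7*cos(2*g) + cos(3*g) - 1)^2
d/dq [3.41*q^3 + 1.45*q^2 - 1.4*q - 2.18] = 10.23*q^2 + 2.9*q - 1.4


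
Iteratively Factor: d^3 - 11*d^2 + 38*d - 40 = (d - 4)*(d^2 - 7*d + 10) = (d - 4)*(d - 2)*(d - 5)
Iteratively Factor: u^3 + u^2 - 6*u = (u - 2)*(u^2 + 3*u) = (u - 2)*(u + 3)*(u)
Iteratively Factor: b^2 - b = (b - 1)*(b)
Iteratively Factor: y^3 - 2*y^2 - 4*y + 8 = (y - 2)*(y^2 - 4) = (y - 2)*(y + 2)*(y - 2)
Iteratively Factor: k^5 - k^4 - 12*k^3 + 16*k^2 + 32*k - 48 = (k - 2)*(k^4 + k^3 - 10*k^2 - 4*k + 24) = (k - 2)^2*(k^3 + 3*k^2 - 4*k - 12) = (k - 2)^3*(k^2 + 5*k + 6) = (k - 2)^3*(k + 2)*(k + 3)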